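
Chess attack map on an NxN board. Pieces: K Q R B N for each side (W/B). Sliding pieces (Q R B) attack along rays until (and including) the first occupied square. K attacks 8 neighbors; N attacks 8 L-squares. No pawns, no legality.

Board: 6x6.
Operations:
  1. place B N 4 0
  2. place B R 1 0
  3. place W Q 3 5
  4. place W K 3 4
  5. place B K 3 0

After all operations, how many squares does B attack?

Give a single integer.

Answer: 14

Derivation:
Op 1: place BN@(4,0)
Op 2: place BR@(1,0)
Op 3: place WQ@(3,5)
Op 4: place WK@(3,4)
Op 5: place BK@(3,0)
Per-piece attacks for B:
  BR@(1,0): attacks (1,1) (1,2) (1,3) (1,4) (1,5) (2,0) (3,0) (0,0) [ray(1,0) blocked at (3,0)]
  BK@(3,0): attacks (3,1) (4,0) (2,0) (4,1) (2,1)
  BN@(4,0): attacks (5,2) (3,2) (2,1)
Union (14 distinct): (0,0) (1,1) (1,2) (1,3) (1,4) (1,5) (2,0) (2,1) (3,0) (3,1) (3,2) (4,0) (4,1) (5,2)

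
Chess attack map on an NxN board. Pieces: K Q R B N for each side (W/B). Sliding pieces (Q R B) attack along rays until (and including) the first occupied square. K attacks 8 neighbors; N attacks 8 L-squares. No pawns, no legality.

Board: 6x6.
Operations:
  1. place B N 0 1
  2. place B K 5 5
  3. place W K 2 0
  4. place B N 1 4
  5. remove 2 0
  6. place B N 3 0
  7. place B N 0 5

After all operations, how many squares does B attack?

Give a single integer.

Answer: 13

Derivation:
Op 1: place BN@(0,1)
Op 2: place BK@(5,5)
Op 3: place WK@(2,0)
Op 4: place BN@(1,4)
Op 5: remove (2,0)
Op 6: place BN@(3,0)
Op 7: place BN@(0,5)
Per-piece attacks for B:
  BN@(0,1): attacks (1,3) (2,2) (2,0)
  BN@(0,5): attacks (1,3) (2,4)
  BN@(1,4): attacks (3,5) (2,2) (3,3) (0,2)
  BN@(3,0): attacks (4,2) (5,1) (2,2) (1,1)
  BK@(5,5): attacks (5,4) (4,5) (4,4)
Union (13 distinct): (0,2) (1,1) (1,3) (2,0) (2,2) (2,4) (3,3) (3,5) (4,2) (4,4) (4,5) (5,1) (5,4)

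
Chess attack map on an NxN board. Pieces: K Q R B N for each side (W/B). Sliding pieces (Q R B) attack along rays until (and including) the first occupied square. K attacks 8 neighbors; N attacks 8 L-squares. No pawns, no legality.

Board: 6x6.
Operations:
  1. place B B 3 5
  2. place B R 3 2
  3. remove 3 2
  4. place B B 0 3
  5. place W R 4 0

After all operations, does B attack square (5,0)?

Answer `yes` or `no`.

Answer: no

Derivation:
Op 1: place BB@(3,5)
Op 2: place BR@(3,2)
Op 3: remove (3,2)
Op 4: place BB@(0,3)
Op 5: place WR@(4,0)
Per-piece attacks for B:
  BB@(0,3): attacks (1,4) (2,5) (1,2) (2,1) (3,0)
  BB@(3,5): attacks (4,4) (5,3) (2,4) (1,3) (0,2)
B attacks (5,0): no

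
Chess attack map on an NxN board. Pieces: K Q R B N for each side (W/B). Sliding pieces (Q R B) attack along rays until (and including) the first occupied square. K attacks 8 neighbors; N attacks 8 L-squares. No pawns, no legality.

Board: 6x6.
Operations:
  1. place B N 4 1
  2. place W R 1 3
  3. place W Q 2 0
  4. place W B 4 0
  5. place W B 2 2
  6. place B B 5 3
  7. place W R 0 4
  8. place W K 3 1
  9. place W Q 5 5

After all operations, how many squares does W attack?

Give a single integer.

Op 1: place BN@(4,1)
Op 2: place WR@(1,3)
Op 3: place WQ@(2,0)
Op 4: place WB@(4,0)
Op 5: place WB@(2,2)
Op 6: place BB@(5,3)
Op 7: place WR@(0,4)
Op 8: place WK@(3,1)
Op 9: place WQ@(5,5)
Per-piece attacks for W:
  WR@(0,4): attacks (0,5) (0,3) (0,2) (0,1) (0,0) (1,4) (2,4) (3,4) (4,4) (5,4)
  WR@(1,3): attacks (1,4) (1,5) (1,2) (1,1) (1,0) (2,3) (3,3) (4,3) (5,3) (0,3) [ray(1,0) blocked at (5,3)]
  WQ@(2,0): attacks (2,1) (2,2) (3,0) (4,0) (1,0) (0,0) (3,1) (1,1) (0,2) [ray(0,1) blocked at (2,2); ray(1,0) blocked at (4,0); ray(1,1) blocked at (3,1)]
  WB@(2,2): attacks (3,3) (4,4) (5,5) (3,1) (1,3) (1,1) (0,0) [ray(1,1) blocked at (5,5); ray(1,-1) blocked at (3,1); ray(-1,1) blocked at (1,3)]
  WK@(3,1): attacks (3,2) (3,0) (4,1) (2,1) (4,2) (4,0) (2,2) (2,0)
  WB@(4,0): attacks (5,1) (3,1) [ray(-1,1) blocked at (3,1)]
  WQ@(5,5): attacks (5,4) (5,3) (4,5) (3,5) (2,5) (1,5) (0,5) (4,4) (3,3) (2,2) [ray(0,-1) blocked at (5,3); ray(-1,-1) blocked at (2,2)]
Union (33 distinct): (0,0) (0,1) (0,2) (0,3) (0,5) (1,0) (1,1) (1,2) (1,3) (1,4) (1,5) (2,0) (2,1) (2,2) (2,3) (2,4) (2,5) (3,0) (3,1) (3,2) (3,3) (3,4) (3,5) (4,0) (4,1) (4,2) (4,3) (4,4) (4,5) (5,1) (5,3) (5,4) (5,5)

Answer: 33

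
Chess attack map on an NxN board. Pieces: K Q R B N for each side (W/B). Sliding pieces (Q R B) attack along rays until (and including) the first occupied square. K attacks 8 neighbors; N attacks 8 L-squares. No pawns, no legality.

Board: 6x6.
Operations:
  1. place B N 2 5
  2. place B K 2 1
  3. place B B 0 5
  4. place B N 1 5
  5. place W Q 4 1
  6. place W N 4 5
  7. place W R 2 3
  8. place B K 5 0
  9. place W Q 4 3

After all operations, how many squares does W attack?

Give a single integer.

Answer: 23

Derivation:
Op 1: place BN@(2,5)
Op 2: place BK@(2,1)
Op 3: place BB@(0,5)
Op 4: place BN@(1,5)
Op 5: place WQ@(4,1)
Op 6: place WN@(4,5)
Op 7: place WR@(2,3)
Op 8: place BK@(5,0)
Op 9: place WQ@(4,3)
Per-piece attacks for W:
  WR@(2,3): attacks (2,4) (2,5) (2,2) (2,1) (3,3) (4,3) (1,3) (0,3) [ray(0,1) blocked at (2,5); ray(0,-1) blocked at (2,1); ray(1,0) blocked at (4,3)]
  WQ@(4,1): attacks (4,2) (4,3) (4,0) (5,1) (3,1) (2,1) (5,2) (5,0) (3,2) (2,3) (3,0) [ray(0,1) blocked at (4,3); ray(-1,0) blocked at (2,1); ray(1,-1) blocked at (5,0); ray(-1,1) blocked at (2,3)]
  WQ@(4,3): attacks (4,4) (4,5) (4,2) (4,1) (5,3) (3,3) (2,3) (5,4) (5,2) (3,4) (2,5) (3,2) (2,1) [ray(0,1) blocked at (4,5); ray(0,-1) blocked at (4,1); ray(-1,0) blocked at (2,3); ray(-1,1) blocked at (2,5); ray(-1,-1) blocked at (2,1)]
  WN@(4,5): attacks (5,3) (3,3) (2,4)
Union (23 distinct): (0,3) (1,3) (2,1) (2,2) (2,3) (2,4) (2,5) (3,0) (3,1) (3,2) (3,3) (3,4) (4,0) (4,1) (4,2) (4,3) (4,4) (4,5) (5,0) (5,1) (5,2) (5,3) (5,4)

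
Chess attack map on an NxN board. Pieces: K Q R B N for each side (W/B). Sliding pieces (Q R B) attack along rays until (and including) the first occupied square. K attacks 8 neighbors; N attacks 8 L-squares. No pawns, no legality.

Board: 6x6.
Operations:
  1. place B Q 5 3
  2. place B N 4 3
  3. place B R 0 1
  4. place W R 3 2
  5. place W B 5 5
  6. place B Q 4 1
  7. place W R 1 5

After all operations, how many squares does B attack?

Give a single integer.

Op 1: place BQ@(5,3)
Op 2: place BN@(4,3)
Op 3: place BR@(0,1)
Op 4: place WR@(3,2)
Op 5: place WB@(5,5)
Op 6: place BQ@(4,1)
Op 7: place WR@(1,5)
Per-piece attacks for B:
  BR@(0,1): attacks (0,2) (0,3) (0,4) (0,5) (0,0) (1,1) (2,1) (3,1) (4,1) [ray(1,0) blocked at (4,1)]
  BQ@(4,1): attacks (4,2) (4,3) (4,0) (5,1) (3,1) (2,1) (1,1) (0,1) (5,2) (5,0) (3,2) (3,0) [ray(0,1) blocked at (4,3); ray(-1,0) blocked at (0,1); ray(-1,1) blocked at (3,2)]
  BN@(4,3): attacks (5,5) (3,5) (2,4) (5,1) (3,1) (2,2)
  BQ@(5,3): attacks (5,4) (5,5) (5,2) (5,1) (5,0) (4,3) (4,4) (3,5) (4,2) (3,1) (2,0) [ray(0,1) blocked at (5,5); ray(-1,0) blocked at (4,3)]
Union (25 distinct): (0,0) (0,1) (0,2) (0,3) (0,4) (0,5) (1,1) (2,0) (2,1) (2,2) (2,4) (3,0) (3,1) (3,2) (3,5) (4,0) (4,1) (4,2) (4,3) (4,4) (5,0) (5,1) (5,2) (5,4) (5,5)

Answer: 25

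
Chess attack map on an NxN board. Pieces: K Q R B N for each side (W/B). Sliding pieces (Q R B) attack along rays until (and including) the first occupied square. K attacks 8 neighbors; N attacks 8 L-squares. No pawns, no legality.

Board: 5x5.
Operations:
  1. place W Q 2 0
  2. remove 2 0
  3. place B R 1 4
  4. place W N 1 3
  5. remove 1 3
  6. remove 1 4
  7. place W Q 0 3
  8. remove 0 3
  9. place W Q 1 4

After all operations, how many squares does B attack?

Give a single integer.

Op 1: place WQ@(2,0)
Op 2: remove (2,0)
Op 3: place BR@(1,4)
Op 4: place WN@(1,3)
Op 5: remove (1,3)
Op 6: remove (1,4)
Op 7: place WQ@(0,3)
Op 8: remove (0,3)
Op 9: place WQ@(1,4)
Per-piece attacks for B:
Union (0 distinct): (none)

Answer: 0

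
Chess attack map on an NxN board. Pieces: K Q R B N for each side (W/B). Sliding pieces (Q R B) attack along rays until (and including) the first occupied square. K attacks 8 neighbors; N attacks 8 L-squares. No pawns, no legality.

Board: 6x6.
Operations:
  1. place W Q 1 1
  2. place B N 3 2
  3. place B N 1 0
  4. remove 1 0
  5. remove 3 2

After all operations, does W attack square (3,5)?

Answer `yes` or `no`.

Op 1: place WQ@(1,1)
Op 2: place BN@(3,2)
Op 3: place BN@(1,0)
Op 4: remove (1,0)
Op 5: remove (3,2)
Per-piece attacks for W:
  WQ@(1,1): attacks (1,2) (1,3) (1,4) (1,5) (1,0) (2,1) (3,1) (4,1) (5,1) (0,1) (2,2) (3,3) (4,4) (5,5) (2,0) (0,2) (0,0)
W attacks (3,5): no

Answer: no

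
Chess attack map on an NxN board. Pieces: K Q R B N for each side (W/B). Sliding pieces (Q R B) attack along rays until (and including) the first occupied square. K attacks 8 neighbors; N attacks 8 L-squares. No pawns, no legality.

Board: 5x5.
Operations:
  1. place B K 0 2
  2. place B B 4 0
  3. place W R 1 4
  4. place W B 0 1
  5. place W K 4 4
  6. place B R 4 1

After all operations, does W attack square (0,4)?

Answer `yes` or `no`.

Answer: yes

Derivation:
Op 1: place BK@(0,2)
Op 2: place BB@(4,0)
Op 3: place WR@(1,4)
Op 4: place WB@(0,1)
Op 5: place WK@(4,4)
Op 6: place BR@(4,1)
Per-piece attacks for W:
  WB@(0,1): attacks (1,2) (2,3) (3,4) (1,0)
  WR@(1,4): attacks (1,3) (1,2) (1,1) (1,0) (2,4) (3,4) (4,4) (0,4) [ray(1,0) blocked at (4,4)]
  WK@(4,4): attacks (4,3) (3,4) (3,3)
W attacks (0,4): yes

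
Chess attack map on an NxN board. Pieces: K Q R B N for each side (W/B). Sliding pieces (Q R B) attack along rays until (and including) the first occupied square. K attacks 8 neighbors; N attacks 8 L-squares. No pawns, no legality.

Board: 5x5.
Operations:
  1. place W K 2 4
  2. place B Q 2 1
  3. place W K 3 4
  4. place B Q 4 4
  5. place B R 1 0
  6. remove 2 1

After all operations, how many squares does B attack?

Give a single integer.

Answer: 14

Derivation:
Op 1: place WK@(2,4)
Op 2: place BQ@(2,1)
Op 3: place WK@(3,4)
Op 4: place BQ@(4,4)
Op 5: place BR@(1,0)
Op 6: remove (2,1)
Per-piece attacks for B:
  BR@(1,0): attacks (1,1) (1,2) (1,3) (1,4) (2,0) (3,0) (4,0) (0,0)
  BQ@(4,4): attacks (4,3) (4,2) (4,1) (4,0) (3,4) (3,3) (2,2) (1,1) (0,0) [ray(-1,0) blocked at (3,4)]
Union (14 distinct): (0,0) (1,1) (1,2) (1,3) (1,4) (2,0) (2,2) (3,0) (3,3) (3,4) (4,0) (4,1) (4,2) (4,3)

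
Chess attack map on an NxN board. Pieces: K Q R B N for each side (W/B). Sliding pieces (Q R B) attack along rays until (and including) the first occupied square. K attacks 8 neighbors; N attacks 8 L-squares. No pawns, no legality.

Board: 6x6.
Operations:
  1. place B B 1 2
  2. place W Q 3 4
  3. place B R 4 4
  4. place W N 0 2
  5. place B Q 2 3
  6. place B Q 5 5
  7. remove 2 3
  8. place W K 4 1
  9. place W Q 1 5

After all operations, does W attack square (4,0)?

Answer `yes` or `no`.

Op 1: place BB@(1,2)
Op 2: place WQ@(3,4)
Op 3: place BR@(4,4)
Op 4: place WN@(0,2)
Op 5: place BQ@(2,3)
Op 6: place BQ@(5,5)
Op 7: remove (2,3)
Op 8: place WK@(4,1)
Op 9: place WQ@(1,5)
Per-piece attacks for W:
  WN@(0,2): attacks (1,4) (2,3) (1,0) (2,1)
  WQ@(1,5): attacks (1,4) (1,3) (1,2) (2,5) (3,5) (4,5) (5,5) (0,5) (2,4) (3,3) (4,2) (5,1) (0,4) [ray(0,-1) blocked at (1,2); ray(1,0) blocked at (5,5)]
  WQ@(3,4): attacks (3,5) (3,3) (3,2) (3,1) (3,0) (4,4) (2,4) (1,4) (0,4) (4,5) (4,3) (5,2) (2,5) (2,3) (1,2) [ray(1,0) blocked at (4,4); ray(-1,-1) blocked at (1,2)]
  WK@(4,1): attacks (4,2) (4,0) (5,1) (3,1) (5,2) (5,0) (3,2) (3,0)
W attacks (4,0): yes

Answer: yes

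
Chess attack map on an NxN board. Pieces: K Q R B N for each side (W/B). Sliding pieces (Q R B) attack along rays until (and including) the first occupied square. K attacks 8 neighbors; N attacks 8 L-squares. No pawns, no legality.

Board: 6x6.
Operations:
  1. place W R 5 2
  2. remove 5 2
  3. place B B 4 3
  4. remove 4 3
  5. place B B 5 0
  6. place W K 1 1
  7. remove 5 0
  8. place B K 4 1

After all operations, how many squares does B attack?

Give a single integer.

Op 1: place WR@(5,2)
Op 2: remove (5,2)
Op 3: place BB@(4,3)
Op 4: remove (4,3)
Op 5: place BB@(5,0)
Op 6: place WK@(1,1)
Op 7: remove (5,0)
Op 8: place BK@(4,1)
Per-piece attacks for B:
  BK@(4,1): attacks (4,2) (4,0) (5,1) (3,1) (5,2) (5,0) (3,2) (3,0)
Union (8 distinct): (3,0) (3,1) (3,2) (4,0) (4,2) (5,0) (5,1) (5,2)

Answer: 8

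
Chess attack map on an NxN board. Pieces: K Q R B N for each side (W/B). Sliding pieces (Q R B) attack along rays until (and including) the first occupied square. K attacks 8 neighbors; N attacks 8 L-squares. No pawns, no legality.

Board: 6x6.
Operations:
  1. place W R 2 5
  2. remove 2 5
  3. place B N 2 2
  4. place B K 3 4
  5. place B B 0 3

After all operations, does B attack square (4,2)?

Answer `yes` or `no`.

Answer: no

Derivation:
Op 1: place WR@(2,5)
Op 2: remove (2,5)
Op 3: place BN@(2,2)
Op 4: place BK@(3,4)
Op 5: place BB@(0,3)
Per-piece attacks for B:
  BB@(0,3): attacks (1,4) (2,5) (1,2) (2,1) (3,0)
  BN@(2,2): attacks (3,4) (4,3) (1,4) (0,3) (3,0) (4,1) (1,0) (0,1)
  BK@(3,4): attacks (3,5) (3,3) (4,4) (2,4) (4,5) (4,3) (2,5) (2,3)
B attacks (4,2): no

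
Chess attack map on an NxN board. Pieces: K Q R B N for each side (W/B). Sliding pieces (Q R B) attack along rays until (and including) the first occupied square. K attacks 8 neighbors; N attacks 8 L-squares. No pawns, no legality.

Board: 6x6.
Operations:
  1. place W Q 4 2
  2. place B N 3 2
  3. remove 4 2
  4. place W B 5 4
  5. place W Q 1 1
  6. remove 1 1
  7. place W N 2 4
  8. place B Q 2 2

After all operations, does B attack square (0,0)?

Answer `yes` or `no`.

Answer: yes

Derivation:
Op 1: place WQ@(4,2)
Op 2: place BN@(3,2)
Op 3: remove (4,2)
Op 4: place WB@(5,4)
Op 5: place WQ@(1,1)
Op 6: remove (1,1)
Op 7: place WN@(2,4)
Op 8: place BQ@(2,2)
Per-piece attacks for B:
  BQ@(2,2): attacks (2,3) (2,4) (2,1) (2,0) (3,2) (1,2) (0,2) (3,3) (4,4) (5,5) (3,1) (4,0) (1,3) (0,4) (1,1) (0,0) [ray(0,1) blocked at (2,4); ray(1,0) blocked at (3,2)]
  BN@(3,2): attacks (4,4) (5,3) (2,4) (1,3) (4,0) (5,1) (2,0) (1,1)
B attacks (0,0): yes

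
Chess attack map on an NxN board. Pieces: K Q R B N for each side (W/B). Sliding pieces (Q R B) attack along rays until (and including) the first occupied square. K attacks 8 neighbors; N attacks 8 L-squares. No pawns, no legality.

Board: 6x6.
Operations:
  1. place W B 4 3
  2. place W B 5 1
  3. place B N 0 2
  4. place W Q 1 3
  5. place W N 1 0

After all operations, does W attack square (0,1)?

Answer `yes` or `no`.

Op 1: place WB@(4,3)
Op 2: place WB@(5,1)
Op 3: place BN@(0,2)
Op 4: place WQ@(1,3)
Op 5: place WN@(1,0)
Per-piece attacks for W:
  WN@(1,0): attacks (2,2) (3,1) (0,2)
  WQ@(1,3): attacks (1,4) (1,5) (1,2) (1,1) (1,0) (2,3) (3,3) (4,3) (0,3) (2,4) (3,5) (2,2) (3,1) (4,0) (0,4) (0,2) [ray(0,-1) blocked at (1,0); ray(1,0) blocked at (4,3); ray(-1,-1) blocked at (0,2)]
  WB@(4,3): attacks (5,4) (5,2) (3,4) (2,5) (3,2) (2,1) (1,0) [ray(-1,-1) blocked at (1,0)]
  WB@(5,1): attacks (4,2) (3,3) (2,4) (1,5) (4,0)
W attacks (0,1): no

Answer: no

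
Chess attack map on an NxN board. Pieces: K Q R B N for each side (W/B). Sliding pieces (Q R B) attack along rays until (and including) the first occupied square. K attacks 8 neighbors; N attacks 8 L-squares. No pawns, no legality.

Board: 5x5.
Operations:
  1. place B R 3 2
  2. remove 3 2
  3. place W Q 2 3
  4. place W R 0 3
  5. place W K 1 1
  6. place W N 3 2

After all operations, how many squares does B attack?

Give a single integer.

Op 1: place BR@(3,2)
Op 2: remove (3,2)
Op 3: place WQ@(2,3)
Op 4: place WR@(0,3)
Op 5: place WK@(1,1)
Op 6: place WN@(3,2)
Per-piece attacks for B:
Union (0 distinct): (none)

Answer: 0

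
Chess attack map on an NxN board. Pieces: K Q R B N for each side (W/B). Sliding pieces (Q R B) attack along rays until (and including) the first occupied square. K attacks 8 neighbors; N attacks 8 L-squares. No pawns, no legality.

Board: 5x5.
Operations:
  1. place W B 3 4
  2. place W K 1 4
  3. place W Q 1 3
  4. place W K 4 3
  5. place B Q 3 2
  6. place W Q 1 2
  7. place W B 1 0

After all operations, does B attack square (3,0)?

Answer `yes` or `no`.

Op 1: place WB@(3,4)
Op 2: place WK@(1,4)
Op 3: place WQ@(1,3)
Op 4: place WK@(4,3)
Op 5: place BQ@(3,2)
Op 6: place WQ@(1,2)
Op 7: place WB@(1,0)
Per-piece attacks for B:
  BQ@(3,2): attacks (3,3) (3,4) (3,1) (3,0) (4,2) (2,2) (1,2) (4,3) (4,1) (2,3) (1,4) (2,1) (1,0) [ray(0,1) blocked at (3,4); ray(-1,0) blocked at (1,2); ray(1,1) blocked at (4,3); ray(-1,1) blocked at (1,4); ray(-1,-1) blocked at (1,0)]
B attacks (3,0): yes

Answer: yes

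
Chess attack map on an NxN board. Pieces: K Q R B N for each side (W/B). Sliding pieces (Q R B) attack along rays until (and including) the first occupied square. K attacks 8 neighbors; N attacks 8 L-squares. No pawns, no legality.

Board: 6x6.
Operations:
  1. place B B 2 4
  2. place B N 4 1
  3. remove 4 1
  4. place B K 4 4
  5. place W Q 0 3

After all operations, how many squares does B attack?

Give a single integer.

Op 1: place BB@(2,4)
Op 2: place BN@(4,1)
Op 3: remove (4,1)
Op 4: place BK@(4,4)
Op 5: place WQ@(0,3)
Per-piece attacks for B:
  BB@(2,4): attacks (3,5) (3,3) (4,2) (5,1) (1,5) (1,3) (0,2)
  BK@(4,4): attacks (4,5) (4,3) (5,4) (3,4) (5,5) (5,3) (3,5) (3,3)
Union (13 distinct): (0,2) (1,3) (1,5) (3,3) (3,4) (3,5) (4,2) (4,3) (4,5) (5,1) (5,3) (5,4) (5,5)

Answer: 13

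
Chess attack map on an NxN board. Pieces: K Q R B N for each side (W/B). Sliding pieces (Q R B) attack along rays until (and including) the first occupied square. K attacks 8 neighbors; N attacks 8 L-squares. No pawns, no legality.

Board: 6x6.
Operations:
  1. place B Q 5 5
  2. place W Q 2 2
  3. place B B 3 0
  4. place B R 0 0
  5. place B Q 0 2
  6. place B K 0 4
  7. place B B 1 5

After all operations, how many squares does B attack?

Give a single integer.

Op 1: place BQ@(5,5)
Op 2: place WQ@(2,2)
Op 3: place BB@(3,0)
Op 4: place BR@(0,0)
Op 5: place BQ@(0,2)
Op 6: place BK@(0,4)
Op 7: place BB@(1,5)
Per-piece attacks for B:
  BR@(0,0): attacks (0,1) (0,2) (1,0) (2,0) (3,0) [ray(0,1) blocked at (0,2); ray(1,0) blocked at (3,0)]
  BQ@(0,2): attacks (0,3) (0,4) (0,1) (0,0) (1,2) (2,2) (1,3) (2,4) (3,5) (1,1) (2,0) [ray(0,1) blocked at (0,4); ray(0,-1) blocked at (0,0); ray(1,0) blocked at (2,2)]
  BK@(0,4): attacks (0,5) (0,3) (1,4) (1,5) (1,3)
  BB@(1,5): attacks (2,4) (3,3) (4,2) (5,1) (0,4) [ray(-1,-1) blocked at (0,4)]
  BB@(3,0): attacks (4,1) (5,2) (2,1) (1,2) (0,3)
  BQ@(5,5): attacks (5,4) (5,3) (5,2) (5,1) (5,0) (4,5) (3,5) (2,5) (1,5) (4,4) (3,3) (2,2) [ray(-1,0) blocked at (1,5); ray(-1,-1) blocked at (2,2)]
Union (29 distinct): (0,0) (0,1) (0,2) (0,3) (0,4) (0,5) (1,0) (1,1) (1,2) (1,3) (1,4) (1,5) (2,0) (2,1) (2,2) (2,4) (2,5) (3,0) (3,3) (3,5) (4,1) (4,2) (4,4) (4,5) (5,0) (5,1) (5,2) (5,3) (5,4)

Answer: 29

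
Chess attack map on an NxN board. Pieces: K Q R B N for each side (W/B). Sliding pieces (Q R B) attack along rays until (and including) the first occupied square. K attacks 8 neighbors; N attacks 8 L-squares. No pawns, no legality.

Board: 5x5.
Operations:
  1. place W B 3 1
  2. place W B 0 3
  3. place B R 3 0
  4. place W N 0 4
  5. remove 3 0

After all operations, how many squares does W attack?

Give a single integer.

Answer: 11

Derivation:
Op 1: place WB@(3,1)
Op 2: place WB@(0,3)
Op 3: place BR@(3,0)
Op 4: place WN@(0,4)
Op 5: remove (3,0)
Per-piece attacks for W:
  WB@(0,3): attacks (1,4) (1,2) (2,1) (3,0)
  WN@(0,4): attacks (1,2) (2,3)
  WB@(3,1): attacks (4,2) (4,0) (2,2) (1,3) (0,4) (2,0) [ray(-1,1) blocked at (0,4)]
Union (11 distinct): (0,4) (1,2) (1,3) (1,4) (2,0) (2,1) (2,2) (2,3) (3,0) (4,0) (4,2)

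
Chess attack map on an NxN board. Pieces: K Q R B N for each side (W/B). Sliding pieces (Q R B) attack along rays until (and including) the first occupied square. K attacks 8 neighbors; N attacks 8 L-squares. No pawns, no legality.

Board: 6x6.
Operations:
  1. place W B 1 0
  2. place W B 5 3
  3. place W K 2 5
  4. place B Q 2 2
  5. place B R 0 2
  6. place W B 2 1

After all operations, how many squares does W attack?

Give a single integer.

Op 1: place WB@(1,0)
Op 2: place WB@(5,3)
Op 3: place WK@(2,5)
Op 4: place BQ@(2,2)
Op 5: place BR@(0,2)
Op 6: place WB@(2,1)
Per-piece attacks for W:
  WB@(1,0): attacks (2,1) (0,1) [ray(1,1) blocked at (2,1)]
  WB@(2,1): attacks (3,2) (4,3) (5,4) (3,0) (1,2) (0,3) (1,0) [ray(-1,-1) blocked at (1,0)]
  WK@(2,5): attacks (2,4) (3,5) (1,5) (3,4) (1,4)
  WB@(5,3): attacks (4,4) (3,5) (4,2) (3,1) (2,0)
Union (18 distinct): (0,1) (0,3) (1,0) (1,2) (1,4) (1,5) (2,0) (2,1) (2,4) (3,0) (3,1) (3,2) (3,4) (3,5) (4,2) (4,3) (4,4) (5,4)

Answer: 18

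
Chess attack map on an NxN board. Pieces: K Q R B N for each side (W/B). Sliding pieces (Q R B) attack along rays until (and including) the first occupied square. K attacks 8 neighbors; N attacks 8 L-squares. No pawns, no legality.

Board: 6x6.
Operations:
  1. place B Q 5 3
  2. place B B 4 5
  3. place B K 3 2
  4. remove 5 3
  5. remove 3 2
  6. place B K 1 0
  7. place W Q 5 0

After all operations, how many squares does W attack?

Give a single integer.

Answer: 14

Derivation:
Op 1: place BQ@(5,3)
Op 2: place BB@(4,5)
Op 3: place BK@(3,2)
Op 4: remove (5,3)
Op 5: remove (3,2)
Op 6: place BK@(1,0)
Op 7: place WQ@(5,0)
Per-piece attacks for W:
  WQ@(5,0): attacks (5,1) (5,2) (5,3) (5,4) (5,5) (4,0) (3,0) (2,0) (1,0) (4,1) (3,2) (2,3) (1,4) (0,5) [ray(-1,0) blocked at (1,0)]
Union (14 distinct): (0,5) (1,0) (1,4) (2,0) (2,3) (3,0) (3,2) (4,0) (4,1) (5,1) (5,2) (5,3) (5,4) (5,5)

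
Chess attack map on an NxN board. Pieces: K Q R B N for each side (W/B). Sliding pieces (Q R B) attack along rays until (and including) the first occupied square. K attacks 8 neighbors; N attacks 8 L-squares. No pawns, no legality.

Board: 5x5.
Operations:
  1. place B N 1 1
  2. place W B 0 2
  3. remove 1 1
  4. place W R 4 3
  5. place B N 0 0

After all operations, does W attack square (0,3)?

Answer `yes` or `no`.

Op 1: place BN@(1,1)
Op 2: place WB@(0,2)
Op 3: remove (1,1)
Op 4: place WR@(4,3)
Op 5: place BN@(0,0)
Per-piece attacks for W:
  WB@(0,2): attacks (1,3) (2,4) (1,1) (2,0)
  WR@(4,3): attacks (4,4) (4,2) (4,1) (4,0) (3,3) (2,3) (1,3) (0,3)
W attacks (0,3): yes

Answer: yes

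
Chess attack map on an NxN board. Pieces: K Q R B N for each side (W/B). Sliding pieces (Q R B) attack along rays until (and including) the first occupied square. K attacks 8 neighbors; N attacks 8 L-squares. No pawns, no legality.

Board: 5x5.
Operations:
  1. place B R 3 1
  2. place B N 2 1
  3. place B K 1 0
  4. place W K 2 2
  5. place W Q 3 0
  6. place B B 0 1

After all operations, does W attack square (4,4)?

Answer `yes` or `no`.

Answer: no

Derivation:
Op 1: place BR@(3,1)
Op 2: place BN@(2,1)
Op 3: place BK@(1,0)
Op 4: place WK@(2,2)
Op 5: place WQ@(3,0)
Op 6: place BB@(0,1)
Per-piece attacks for W:
  WK@(2,2): attacks (2,3) (2,1) (3,2) (1,2) (3,3) (3,1) (1,3) (1,1)
  WQ@(3,0): attacks (3,1) (4,0) (2,0) (1,0) (4,1) (2,1) [ray(0,1) blocked at (3,1); ray(-1,0) blocked at (1,0); ray(-1,1) blocked at (2,1)]
W attacks (4,4): no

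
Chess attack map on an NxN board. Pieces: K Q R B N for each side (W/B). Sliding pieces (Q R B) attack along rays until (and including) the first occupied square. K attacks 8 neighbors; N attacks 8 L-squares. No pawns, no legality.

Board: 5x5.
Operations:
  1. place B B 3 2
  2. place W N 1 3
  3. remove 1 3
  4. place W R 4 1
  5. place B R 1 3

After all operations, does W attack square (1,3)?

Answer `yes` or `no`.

Op 1: place BB@(3,2)
Op 2: place WN@(1,3)
Op 3: remove (1,3)
Op 4: place WR@(4,1)
Op 5: place BR@(1,3)
Per-piece attacks for W:
  WR@(4,1): attacks (4,2) (4,3) (4,4) (4,0) (3,1) (2,1) (1,1) (0,1)
W attacks (1,3): no

Answer: no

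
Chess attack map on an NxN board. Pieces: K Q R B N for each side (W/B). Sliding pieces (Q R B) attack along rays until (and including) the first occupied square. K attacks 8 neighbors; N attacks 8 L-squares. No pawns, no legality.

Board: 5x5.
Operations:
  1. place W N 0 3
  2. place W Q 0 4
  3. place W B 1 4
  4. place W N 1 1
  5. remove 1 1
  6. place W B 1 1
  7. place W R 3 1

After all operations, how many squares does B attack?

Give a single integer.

Op 1: place WN@(0,3)
Op 2: place WQ@(0,4)
Op 3: place WB@(1,4)
Op 4: place WN@(1,1)
Op 5: remove (1,1)
Op 6: place WB@(1,1)
Op 7: place WR@(3,1)
Per-piece attacks for B:
Union (0 distinct): (none)

Answer: 0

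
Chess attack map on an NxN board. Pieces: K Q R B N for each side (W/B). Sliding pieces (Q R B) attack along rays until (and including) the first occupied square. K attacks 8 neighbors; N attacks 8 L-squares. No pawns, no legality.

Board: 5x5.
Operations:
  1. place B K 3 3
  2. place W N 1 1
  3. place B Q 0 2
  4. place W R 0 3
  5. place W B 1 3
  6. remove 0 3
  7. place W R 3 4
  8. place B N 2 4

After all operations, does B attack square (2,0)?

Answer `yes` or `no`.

Answer: no

Derivation:
Op 1: place BK@(3,3)
Op 2: place WN@(1,1)
Op 3: place BQ@(0,2)
Op 4: place WR@(0,3)
Op 5: place WB@(1,3)
Op 6: remove (0,3)
Op 7: place WR@(3,4)
Op 8: place BN@(2,4)
Per-piece attacks for B:
  BQ@(0,2): attacks (0,3) (0,4) (0,1) (0,0) (1,2) (2,2) (3,2) (4,2) (1,3) (1,1) [ray(1,1) blocked at (1,3); ray(1,-1) blocked at (1,1)]
  BN@(2,4): attacks (3,2) (4,3) (1,2) (0,3)
  BK@(3,3): attacks (3,4) (3,2) (4,3) (2,3) (4,4) (4,2) (2,4) (2,2)
B attacks (2,0): no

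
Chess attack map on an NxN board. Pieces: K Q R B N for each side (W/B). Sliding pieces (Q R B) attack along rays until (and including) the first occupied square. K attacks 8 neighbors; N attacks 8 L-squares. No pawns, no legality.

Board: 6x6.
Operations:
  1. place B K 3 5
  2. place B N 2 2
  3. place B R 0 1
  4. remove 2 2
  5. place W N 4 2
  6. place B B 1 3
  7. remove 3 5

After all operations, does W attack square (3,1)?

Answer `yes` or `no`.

Op 1: place BK@(3,5)
Op 2: place BN@(2,2)
Op 3: place BR@(0,1)
Op 4: remove (2,2)
Op 5: place WN@(4,2)
Op 6: place BB@(1,3)
Op 7: remove (3,5)
Per-piece attacks for W:
  WN@(4,2): attacks (5,4) (3,4) (2,3) (5,0) (3,0) (2,1)
W attacks (3,1): no

Answer: no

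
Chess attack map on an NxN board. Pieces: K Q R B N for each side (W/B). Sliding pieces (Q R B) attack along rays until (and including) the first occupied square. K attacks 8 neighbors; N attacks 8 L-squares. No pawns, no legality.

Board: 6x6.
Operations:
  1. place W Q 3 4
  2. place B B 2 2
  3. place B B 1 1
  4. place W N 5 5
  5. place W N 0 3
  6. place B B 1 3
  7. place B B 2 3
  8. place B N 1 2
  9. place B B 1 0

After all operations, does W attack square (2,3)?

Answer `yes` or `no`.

Op 1: place WQ@(3,4)
Op 2: place BB@(2,2)
Op 3: place BB@(1,1)
Op 4: place WN@(5,5)
Op 5: place WN@(0,3)
Op 6: place BB@(1,3)
Op 7: place BB@(2,3)
Op 8: place BN@(1,2)
Op 9: place BB@(1,0)
Per-piece attacks for W:
  WN@(0,3): attacks (1,5) (2,4) (1,1) (2,2)
  WQ@(3,4): attacks (3,5) (3,3) (3,2) (3,1) (3,0) (4,4) (5,4) (2,4) (1,4) (0,4) (4,5) (4,3) (5,2) (2,5) (2,3) [ray(-1,-1) blocked at (2,3)]
  WN@(5,5): attacks (4,3) (3,4)
W attacks (2,3): yes

Answer: yes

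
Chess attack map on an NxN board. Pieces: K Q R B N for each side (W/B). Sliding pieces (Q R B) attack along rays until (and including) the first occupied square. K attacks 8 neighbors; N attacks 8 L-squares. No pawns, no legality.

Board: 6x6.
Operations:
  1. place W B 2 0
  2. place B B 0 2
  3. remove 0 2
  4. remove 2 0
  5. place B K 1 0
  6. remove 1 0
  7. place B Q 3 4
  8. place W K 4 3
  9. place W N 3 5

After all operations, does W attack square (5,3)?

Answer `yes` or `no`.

Answer: yes

Derivation:
Op 1: place WB@(2,0)
Op 2: place BB@(0,2)
Op 3: remove (0,2)
Op 4: remove (2,0)
Op 5: place BK@(1,0)
Op 6: remove (1,0)
Op 7: place BQ@(3,4)
Op 8: place WK@(4,3)
Op 9: place WN@(3,5)
Per-piece attacks for W:
  WN@(3,5): attacks (4,3) (5,4) (2,3) (1,4)
  WK@(4,3): attacks (4,4) (4,2) (5,3) (3,3) (5,4) (5,2) (3,4) (3,2)
W attacks (5,3): yes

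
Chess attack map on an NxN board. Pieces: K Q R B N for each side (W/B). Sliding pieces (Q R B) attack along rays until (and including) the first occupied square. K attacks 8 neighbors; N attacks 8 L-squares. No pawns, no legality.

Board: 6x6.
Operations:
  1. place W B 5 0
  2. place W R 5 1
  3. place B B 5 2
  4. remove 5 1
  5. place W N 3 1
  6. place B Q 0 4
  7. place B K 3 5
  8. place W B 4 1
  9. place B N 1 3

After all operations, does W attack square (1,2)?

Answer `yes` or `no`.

Op 1: place WB@(5,0)
Op 2: place WR@(5,1)
Op 3: place BB@(5,2)
Op 4: remove (5,1)
Op 5: place WN@(3,1)
Op 6: place BQ@(0,4)
Op 7: place BK@(3,5)
Op 8: place WB@(4,1)
Op 9: place BN@(1,3)
Per-piece attacks for W:
  WN@(3,1): attacks (4,3) (5,2) (2,3) (1,2) (5,0) (1,0)
  WB@(4,1): attacks (5,2) (5,0) (3,2) (2,3) (1,4) (0,5) (3,0) [ray(1,1) blocked at (5,2); ray(1,-1) blocked at (5,0)]
  WB@(5,0): attacks (4,1) [ray(-1,1) blocked at (4,1)]
W attacks (1,2): yes

Answer: yes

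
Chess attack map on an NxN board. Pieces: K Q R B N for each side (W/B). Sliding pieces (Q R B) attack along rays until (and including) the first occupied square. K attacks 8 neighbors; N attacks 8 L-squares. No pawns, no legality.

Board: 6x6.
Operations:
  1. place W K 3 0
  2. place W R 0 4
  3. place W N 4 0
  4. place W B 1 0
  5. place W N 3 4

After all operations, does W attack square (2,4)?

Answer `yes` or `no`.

Answer: yes

Derivation:
Op 1: place WK@(3,0)
Op 2: place WR@(0,4)
Op 3: place WN@(4,0)
Op 4: place WB@(1,0)
Op 5: place WN@(3,4)
Per-piece attacks for W:
  WR@(0,4): attacks (0,5) (0,3) (0,2) (0,1) (0,0) (1,4) (2,4) (3,4) [ray(1,0) blocked at (3,4)]
  WB@(1,0): attacks (2,1) (3,2) (4,3) (5,4) (0,1)
  WK@(3,0): attacks (3,1) (4,0) (2,0) (4,1) (2,1)
  WN@(3,4): attacks (5,5) (1,5) (4,2) (5,3) (2,2) (1,3)
  WN@(4,0): attacks (5,2) (3,2) (2,1)
W attacks (2,4): yes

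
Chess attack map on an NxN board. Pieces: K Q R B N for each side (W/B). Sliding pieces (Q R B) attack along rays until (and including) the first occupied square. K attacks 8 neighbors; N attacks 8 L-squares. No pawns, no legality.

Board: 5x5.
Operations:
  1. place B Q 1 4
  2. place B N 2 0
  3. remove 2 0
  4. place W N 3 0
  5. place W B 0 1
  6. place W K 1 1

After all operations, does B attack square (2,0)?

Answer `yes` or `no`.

Op 1: place BQ@(1,4)
Op 2: place BN@(2,0)
Op 3: remove (2,0)
Op 4: place WN@(3,0)
Op 5: place WB@(0,1)
Op 6: place WK@(1,1)
Per-piece attacks for B:
  BQ@(1,4): attacks (1,3) (1,2) (1,1) (2,4) (3,4) (4,4) (0,4) (2,3) (3,2) (4,1) (0,3) [ray(0,-1) blocked at (1,1)]
B attacks (2,0): no

Answer: no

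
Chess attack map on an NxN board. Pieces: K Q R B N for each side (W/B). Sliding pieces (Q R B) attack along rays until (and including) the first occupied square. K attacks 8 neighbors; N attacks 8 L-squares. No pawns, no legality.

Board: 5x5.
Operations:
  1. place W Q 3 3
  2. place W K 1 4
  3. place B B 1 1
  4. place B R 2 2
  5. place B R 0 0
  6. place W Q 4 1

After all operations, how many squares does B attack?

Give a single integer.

Op 1: place WQ@(3,3)
Op 2: place WK@(1,4)
Op 3: place BB@(1,1)
Op 4: place BR@(2,2)
Op 5: place BR@(0,0)
Op 6: place WQ@(4,1)
Per-piece attacks for B:
  BR@(0,0): attacks (0,1) (0,2) (0,3) (0,4) (1,0) (2,0) (3,0) (4,0)
  BB@(1,1): attacks (2,2) (2,0) (0,2) (0,0) [ray(1,1) blocked at (2,2); ray(-1,-1) blocked at (0,0)]
  BR@(2,2): attacks (2,3) (2,4) (2,1) (2,0) (3,2) (4,2) (1,2) (0,2)
Union (16 distinct): (0,0) (0,1) (0,2) (0,3) (0,4) (1,0) (1,2) (2,0) (2,1) (2,2) (2,3) (2,4) (3,0) (3,2) (4,0) (4,2)

Answer: 16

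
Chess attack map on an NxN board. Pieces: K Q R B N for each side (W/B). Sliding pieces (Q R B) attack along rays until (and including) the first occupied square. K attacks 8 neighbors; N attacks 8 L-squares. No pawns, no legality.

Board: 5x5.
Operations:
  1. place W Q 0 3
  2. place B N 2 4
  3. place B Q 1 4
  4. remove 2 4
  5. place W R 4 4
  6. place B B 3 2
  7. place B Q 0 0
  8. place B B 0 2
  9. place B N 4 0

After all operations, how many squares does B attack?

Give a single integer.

Answer: 22

Derivation:
Op 1: place WQ@(0,3)
Op 2: place BN@(2,4)
Op 3: place BQ@(1,4)
Op 4: remove (2,4)
Op 5: place WR@(4,4)
Op 6: place BB@(3,2)
Op 7: place BQ@(0,0)
Op 8: place BB@(0,2)
Op 9: place BN@(4,0)
Per-piece attacks for B:
  BQ@(0,0): attacks (0,1) (0,2) (1,0) (2,0) (3,0) (4,0) (1,1) (2,2) (3,3) (4,4) [ray(0,1) blocked at (0,2); ray(1,0) blocked at (4,0); ray(1,1) blocked at (4,4)]
  BB@(0,2): attacks (1,3) (2,4) (1,1) (2,0)
  BQ@(1,4): attacks (1,3) (1,2) (1,1) (1,0) (2,4) (3,4) (4,4) (0,4) (2,3) (3,2) (0,3) [ray(1,0) blocked at (4,4); ray(1,-1) blocked at (3,2); ray(-1,-1) blocked at (0,3)]
  BB@(3,2): attacks (4,3) (4,1) (2,3) (1,4) (2,1) (1,0) [ray(-1,1) blocked at (1,4)]
  BN@(4,0): attacks (3,2) (2,1)
Union (22 distinct): (0,1) (0,2) (0,3) (0,4) (1,0) (1,1) (1,2) (1,3) (1,4) (2,0) (2,1) (2,2) (2,3) (2,4) (3,0) (3,2) (3,3) (3,4) (4,0) (4,1) (4,3) (4,4)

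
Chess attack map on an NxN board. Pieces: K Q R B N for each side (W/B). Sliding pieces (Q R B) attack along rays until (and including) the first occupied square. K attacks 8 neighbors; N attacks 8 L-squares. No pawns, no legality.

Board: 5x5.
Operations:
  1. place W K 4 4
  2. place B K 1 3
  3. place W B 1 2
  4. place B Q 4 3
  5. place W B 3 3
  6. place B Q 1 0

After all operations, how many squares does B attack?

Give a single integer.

Op 1: place WK@(4,4)
Op 2: place BK@(1,3)
Op 3: place WB@(1,2)
Op 4: place BQ@(4,3)
Op 5: place WB@(3,3)
Op 6: place BQ@(1,0)
Per-piece attacks for B:
  BQ@(1,0): attacks (1,1) (1,2) (2,0) (3,0) (4,0) (0,0) (2,1) (3,2) (4,3) (0,1) [ray(0,1) blocked at (1,2); ray(1,1) blocked at (4,3)]
  BK@(1,3): attacks (1,4) (1,2) (2,3) (0,3) (2,4) (2,2) (0,4) (0,2)
  BQ@(4,3): attacks (4,4) (4,2) (4,1) (4,0) (3,3) (3,4) (3,2) (2,1) (1,0) [ray(0,1) blocked at (4,4); ray(-1,0) blocked at (3,3); ray(-1,-1) blocked at (1,0)]
Union (23 distinct): (0,0) (0,1) (0,2) (0,3) (0,4) (1,0) (1,1) (1,2) (1,4) (2,0) (2,1) (2,2) (2,3) (2,4) (3,0) (3,2) (3,3) (3,4) (4,0) (4,1) (4,2) (4,3) (4,4)

Answer: 23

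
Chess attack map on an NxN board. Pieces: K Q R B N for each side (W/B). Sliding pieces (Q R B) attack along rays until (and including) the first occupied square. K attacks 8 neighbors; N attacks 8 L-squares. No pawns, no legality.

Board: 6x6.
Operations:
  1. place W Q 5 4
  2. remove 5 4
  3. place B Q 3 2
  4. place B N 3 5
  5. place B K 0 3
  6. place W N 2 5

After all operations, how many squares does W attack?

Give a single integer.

Op 1: place WQ@(5,4)
Op 2: remove (5,4)
Op 3: place BQ@(3,2)
Op 4: place BN@(3,5)
Op 5: place BK@(0,3)
Op 6: place WN@(2,5)
Per-piece attacks for W:
  WN@(2,5): attacks (3,3) (4,4) (1,3) (0,4)
Union (4 distinct): (0,4) (1,3) (3,3) (4,4)

Answer: 4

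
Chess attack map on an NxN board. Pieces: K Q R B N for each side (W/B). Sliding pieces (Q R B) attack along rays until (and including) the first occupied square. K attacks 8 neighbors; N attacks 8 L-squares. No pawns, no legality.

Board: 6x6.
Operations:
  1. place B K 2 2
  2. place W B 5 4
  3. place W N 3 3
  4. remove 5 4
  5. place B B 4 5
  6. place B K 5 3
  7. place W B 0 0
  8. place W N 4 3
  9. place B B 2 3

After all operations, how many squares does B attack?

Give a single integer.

Answer: 20

Derivation:
Op 1: place BK@(2,2)
Op 2: place WB@(5,4)
Op 3: place WN@(3,3)
Op 4: remove (5,4)
Op 5: place BB@(4,5)
Op 6: place BK@(5,3)
Op 7: place WB@(0,0)
Op 8: place WN@(4,3)
Op 9: place BB@(2,3)
Per-piece attacks for B:
  BK@(2,2): attacks (2,3) (2,1) (3,2) (1,2) (3,3) (3,1) (1,3) (1,1)
  BB@(2,3): attacks (3,4) (4,5) (3,2) (4,1) (5,0) (1,4) (0,5) (1,2) (0,1) [ray(1,1) blocked at (4,5)]
  BB@(4,5): attacks (5,4) (3,4) (2,3) [ray(-1,-1) blocked at (2,3)]
  BK@(5,3): attacks (5,4) (5,2) (4,3) (4,4) (4,2)
Union (20 distinct): (0,1) (0,5) (1,1) (1,2) (1,3) (1,4) (2,1) (2,3) (3,1) (3,2) (3,3) (3,4) (4,1) (4,2) (4,3) (4,4) (4,5) (5,0) (5,2) (5,4)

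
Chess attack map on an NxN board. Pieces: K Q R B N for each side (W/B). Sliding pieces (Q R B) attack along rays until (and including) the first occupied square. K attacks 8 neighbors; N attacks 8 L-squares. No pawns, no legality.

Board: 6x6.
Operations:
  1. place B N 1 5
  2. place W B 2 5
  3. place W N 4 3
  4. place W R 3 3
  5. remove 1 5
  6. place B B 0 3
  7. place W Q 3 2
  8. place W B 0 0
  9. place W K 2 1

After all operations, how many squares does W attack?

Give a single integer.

Answer: 26

Derivation:
Op 1: place BN@(1,5)
Op 2: place WB@(2,5)
Op 3: place WN@(4,3)
Op 4: place WR@(3,3)
Op 5: remove (1,5)
Op 6: place BB@(0,3)
Op 7: place WQ@(3,2)
Op 8: place WB@(0,0)
Op 9: place WK@(2,1)
Per-piece attacks for W:
  WB@(0,0): attacks (1,1) (2,2) (3,3) [ray(1,1) blocked at (3,3)]
  WK@(2,1): attacks (2,2) (2,0) (3,1) (1,1) (3,2) (3,0) (1,2) (1,0)
  WB@(2,5): attacks (3,4) (4,3) (1,4) (0,3) [ray(1,-1) blocked at (4,3); ray(-1,-1) blocked at (0,3)]
  WQ@(3,2): attacks (3,3) (3,1) (3,0) (4,2) (5,2) (2,2) (1,2) (0,2) (4,3) (4,1) (5,0) (2,3) (1,4) (0,5) (2,1) [ray(0,1) blocked at (3,3); ray(1,1) blocked at (4,3); ray(-1,-1) blocked at (2,1)]
  WR@(3,3): attacks (3,4) (3,5) (3,2) (4,3) (2,3) (1,3) (0,3) [ray(0,-1) blocked at (3,2); ray(1,0) blocked at (4,3); ray(-1,0) blocked at (0,3)]
  WN@(4,3): attacks (5,5) (3,5) (2,4) (5,1) (3,1) (2,2)
Union (26 distinct): (0,2) (0,3) (0,5) (1,0) (1,1) (1,2) (1,3) (1,4) (2,0) (2,1) (2,2) (2,3) (2,4) (3,0) (3,1) (3,2) (3,3) (3,4) (3,5) (4,1) (4,2) (4,3) (5,0) (5,1) (5,2) (5,5)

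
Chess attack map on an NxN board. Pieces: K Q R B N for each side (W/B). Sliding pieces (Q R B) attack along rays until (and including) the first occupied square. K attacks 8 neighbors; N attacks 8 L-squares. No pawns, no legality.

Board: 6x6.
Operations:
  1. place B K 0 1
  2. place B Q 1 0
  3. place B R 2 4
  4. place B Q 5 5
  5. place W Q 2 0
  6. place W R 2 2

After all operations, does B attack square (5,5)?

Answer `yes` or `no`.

Op 1: place BK@(0,1)
Op 2: place BQ@(1,0)
Op 3: place BR@(2,4)
Op 4: place BQ@(5,5)
Op 5: place WQ@(2,0)
Op 6: place WR@(2,2)
Per-piece attacks for B:
  BK@(0,1): attacks (0,2) (0,0) (1,1) (1,2) (1,0)
  BQ@(1,0): attacks (1,1) (1,2) (1,3) (1,4) (1,5) (2,0) (0,0) (2,1) (3,2) (4,3) (5,4) (0,1) [ray(1,0) blocked at (2,0); ray(-1,1) blocked at (0,1)]
  BR@(2,4): attacks (2,5) (2,3) (2,2) (3,4) (4,4) (5,4) (1,4) (0,4) [ray(0,-1) blocked at (2,2)]
  BQ@(5,5): attacks (5,4) (5,3) (5,2) (5,1) (5,0) (4,5) (3,5) (2,5) (1,5) (0,5) (4,4) (3,3) (2,2) [ray(-1,-1) blocked at (2,2)]
B attacks (5,5): no

Answer: no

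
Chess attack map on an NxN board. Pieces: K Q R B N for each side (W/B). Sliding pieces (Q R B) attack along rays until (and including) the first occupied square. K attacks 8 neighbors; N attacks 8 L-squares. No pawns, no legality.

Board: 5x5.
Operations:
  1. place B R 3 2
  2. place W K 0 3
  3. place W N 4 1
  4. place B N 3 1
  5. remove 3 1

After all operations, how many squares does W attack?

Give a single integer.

Op 1: place BR@(3,2)
Op 2: place WK@(0,3)
Op 3: place WN@(4,1)
Op 4: place BN@(3,1)
Op 5: remove (3,1)
Per-piece attacks for W:
  WK@(0,3): attacks (0,4) (0,2) (1,3) (1,4) (1,2)
  WN@(4,1): attacks (3,3) (2,2) (2,0)
Union (8 distinct): (0,2) (0,4) (1,2) (1,3) (1,4) (2,0) (2,2) (3,3)

Answer: 8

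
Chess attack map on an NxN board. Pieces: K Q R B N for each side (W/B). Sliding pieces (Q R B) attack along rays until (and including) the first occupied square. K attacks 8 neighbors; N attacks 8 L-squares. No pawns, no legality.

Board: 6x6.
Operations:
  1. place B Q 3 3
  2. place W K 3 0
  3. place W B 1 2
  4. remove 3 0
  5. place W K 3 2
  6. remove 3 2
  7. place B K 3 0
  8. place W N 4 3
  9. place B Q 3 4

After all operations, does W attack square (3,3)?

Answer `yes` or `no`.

Answer: no

Derivation:
Op 1: place BQ@(3,3)
Op 2: place WK@(3,0)
Op 3: place WB@(1,2)
Op 4: remove (3,0)
Op 5: place WK@(3,2)
Op 6: remove (3,2)
Op 7: place BK@(3,0)
Op 8: place WN@(4,3)
Op 9: place BQ@(3,4)
Per-piece attacks for W:
  WB@(1,2): attacks (2,3) (3,4) (2,1) (3,0) (0,3) (0,1) [ray(1,1) blocked at (3,4); ray(1,-1) blocked at (3,0)]
  WN@(4,3): attacks (5,5) (3,5) (2,4) (5,1) (3,1) (2,2)
W attacks (3,3): no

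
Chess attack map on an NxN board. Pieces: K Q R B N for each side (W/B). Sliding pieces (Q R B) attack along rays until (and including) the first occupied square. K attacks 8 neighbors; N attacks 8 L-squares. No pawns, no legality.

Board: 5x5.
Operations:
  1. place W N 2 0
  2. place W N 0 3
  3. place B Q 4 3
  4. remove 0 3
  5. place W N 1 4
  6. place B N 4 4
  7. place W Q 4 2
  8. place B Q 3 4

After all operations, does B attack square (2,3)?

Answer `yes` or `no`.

Answer: yes

Derivation:
Op 1: place WN@(2,0)
Op 2: place WN@(0,3)
Op 3: place BQ@(4,3)
Op 4: remove (0,3)
Op 5: place WN@(1,4)
Op 6: place BN@(4,4)
Op 7: place WQ@(4,2)
Op 8: place BQ@(3,4)
Per-piece attacks for B:
  BQ@(3,4): attacks (3,3) (3,2) (3,1) (3,0) (4,4) (2,4) (1,4) (4,3) (2,3) (1,2) (0,1) [ray(1,0) blocked at (4,4); ray(-1,0) blocked at (1,4); ray(1,-1) blocked at (4,3)]
  BQ@(4,3): attacks (4,4) (4,2) (3,3) (2,3) (1,3) (0,3) (3,4) (3,2) (2,1) (1,0) [ray(0,1) blocked at (4,4); ray(0,-1) blocked at (4,2); ray(-1,1) blocked at (3,4)]
  BN@(4,4): attacks (3,2) (2,3)
B attacks (2,3): yes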